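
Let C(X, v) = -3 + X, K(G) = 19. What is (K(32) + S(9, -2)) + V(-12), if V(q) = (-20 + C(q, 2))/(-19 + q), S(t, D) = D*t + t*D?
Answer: -492/31 ≈ -15.871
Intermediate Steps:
S(t, D) = 2*D*t (S(t, D) = D*t + D*t = 2*D*t)
V(q) = (-23 + q)/(-19 + q) (V(q) = (-20 + (-3 + q))/(-19 + q) = (-23 + q)/(-19 + q))
(K(32) + S(9, -2)) + V(-12) = (19 + 2*(-2)*9) + (-23 - 12)/(-19 - 12) = (19 - 36) - 35/(-31) = -17 - 1/31*(-35) = -17 + 35/31 = -492/31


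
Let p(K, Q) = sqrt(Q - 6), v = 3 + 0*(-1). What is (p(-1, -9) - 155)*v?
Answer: -465 + 3*I*sqrt(15) ≈ -465.0 + 11.619*I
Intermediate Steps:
v = 3 (v = 3 + 0 = 3)
p(K, Q) = sqrt(-6 + Q)
(p(-1, -9) - 155)*v = (sqrt(-6 - 9) - 155)*3 = (sqrt(-15) - 155)*3 = (I*sqrt(15) - 155)*3 = (-155 + I*sqrt(15))*3 = -465 + 3*I*sqrt(15)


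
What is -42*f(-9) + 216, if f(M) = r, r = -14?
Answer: 804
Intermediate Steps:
f(M) = -14
-42*f(-9) + 216 = -42*(-14) + 216 = 588 + 216 = 804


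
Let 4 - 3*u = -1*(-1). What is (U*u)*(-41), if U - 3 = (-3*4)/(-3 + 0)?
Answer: -287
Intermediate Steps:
u = 1 (u = 4/3 - (-1)*(-1)/3 = 4/3 - ⅓*1 = 4/3 - ⅓ = 1)
U = 7 (U = 3 + (-3*4)/(-3 + 0) = 3 - 12/(-3) = 3 - 12*(-⅓) = 3 + 4 = 7)
(U*u)*(-41) = (7*1)*(-41) = 7*(-41) = -287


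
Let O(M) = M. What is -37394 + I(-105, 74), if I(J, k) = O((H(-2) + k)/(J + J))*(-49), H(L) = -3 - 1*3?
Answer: -560672/15 ≈ -37378.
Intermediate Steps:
H(L) = -6 (H(L) = -3 - 3 = -6)
I(J, k) = -49*(-6 + k)/(2*J) (I(J, k) = ((-6 + k)/(J + J))*(-49) = ((-6 + k)/((2*J)))*(-49) = ((-6 + k)*(1/(2*J)))*(-49) = ((-6 + k)/(2*J))*(-49) = -49*(-6 + k)/(2*J))
-37394 + I(-105, 74) = -37394 + (49/2)*(6 - 1*74)/(-105) = -37394 + (49/2)*(-1/105)*(6 - 74) = -37394 + (49/2)*(-1/105)*(-68) = -37394 + 238/15 = -560672/15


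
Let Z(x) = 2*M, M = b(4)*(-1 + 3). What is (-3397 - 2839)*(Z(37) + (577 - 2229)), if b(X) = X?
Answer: 10202096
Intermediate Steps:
M = 8 (M = 4*(-1 + 3) = 4*2 = 8)
Z(x) = 16 (Z(x) = 2*8 = 16)
(-3397 - 2839)*(Z(37) + (577 - 2229)) = (-3397 - 2839)*(16 + (577 - 2229)) = -6236*(16 - 1652) = -6236*(-1636) = 10202096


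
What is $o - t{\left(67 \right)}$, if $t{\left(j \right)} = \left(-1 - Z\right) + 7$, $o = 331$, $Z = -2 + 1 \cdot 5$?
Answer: $328$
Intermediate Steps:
$Z = 3$ ($Z = -2 + 5 = 3$)
$t{\left(j \right)} = 3$ ($t{\left(j \right)} = \left(-1 - 3\right) + 7 = -4 + 7 = 3$)
$o - t{\left(67 \right)} = 331 - 3 = 328$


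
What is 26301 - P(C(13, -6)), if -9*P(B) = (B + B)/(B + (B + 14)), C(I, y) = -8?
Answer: 236717/9 ≈ 26302.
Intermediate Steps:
P(B) = -2*B/(9*(14 + 2*B)) (P(B) = -(B + B)/(9*(B + (B + 14))) = -2*B/(9*(B + (14 + B))) = -2*B/(9*(14 + 2*B)))
26301 - P(C(13, -6)) = 26301 - (-1)*(-8)/(63 + 9*(-8)) = 26301 - (-1)*(-8)/(63 - 72) = 26301 - (-1)*(-8)/(-9) = 26301 - (-1)*(-8)*(-1)/9 = 26301 - 1*(-8/9) = 26301 + 8/9 = 236717/9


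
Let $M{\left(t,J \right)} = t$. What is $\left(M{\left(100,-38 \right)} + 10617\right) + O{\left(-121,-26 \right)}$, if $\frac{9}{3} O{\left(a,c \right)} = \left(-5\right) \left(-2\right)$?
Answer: $\frac{32161}{3} \approx 10720.0$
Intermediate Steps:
$O{\left(a,c \right)} = \frac{10}{3}$ ($O{\left(a,c \right)} = \frac{\left(-5\right) \left(-2\right)}{3} = \frac{1}{3} \cdot 10 = \frac{10}{3}$)
$\left(M{\left(100,-38 \right)} + 10617\right) + O{\left(-121,-26 \right)} = \left(100 + 10617\right) + \frac{10}{3} = 10717 + \frac{10}{3} = \frac{32161}{3}$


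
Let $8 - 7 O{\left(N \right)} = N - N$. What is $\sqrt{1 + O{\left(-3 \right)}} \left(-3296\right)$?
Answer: $- \frac{3296 \sqrt{105}}{7} \approx -4824.9$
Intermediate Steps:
$O{\left(N \right)} = \frac{8}{7}$ ($O{\left(N \right)} = \frac{8}{7} - \frac{N - N}{7} = \frac{8}{7} - 0 = \frac{8}{7} + 0 = \frac{8}{7}$)
$\sqrt{1 + O{\left(-3 \right)}} \left(-3296\right) = \sqrt{1 + \frac{8}{7}} \left(-3296\right) = \sqrt{\frac{15}{7}} \left(-3296\right) = \frac{\sqrt{105}}{7} \left(-3296\right) = - \frac{3296 \sqrt{105}}{7}$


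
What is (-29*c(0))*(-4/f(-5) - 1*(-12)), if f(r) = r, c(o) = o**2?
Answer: 0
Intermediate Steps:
(-29*c(0))*(-4/f(-5) - 1*(-12)) = (-29*0**2)*(-4/(-5) - 1*(-12)) = (-29*0)*(-4*(-1/5) + 12) = 0*(4/5 + 12) = 0*(64/5) = 0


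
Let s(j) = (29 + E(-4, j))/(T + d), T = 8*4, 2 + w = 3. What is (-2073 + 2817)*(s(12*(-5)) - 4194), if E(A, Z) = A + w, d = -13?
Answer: -59267040/19 ≈ -3.1193e+6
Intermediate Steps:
w = 1 (w = -2 + 3 = 1)
E(A, Z) = 1 + A (E(A, Z) = A + 1 = 1 + A)
T = 32
s(j) = 26/19 (s(j) = (29 + (1 - 4))/(32 - 13) = (29 - 3)/19 = 26*(1/19) = 26/19)
(-2073 + 2817)*(s(12*(-5)) - 4194) = (-2073 + 2817)*(26/19 - 4194) = 744*(-79660/19) = -59267040/19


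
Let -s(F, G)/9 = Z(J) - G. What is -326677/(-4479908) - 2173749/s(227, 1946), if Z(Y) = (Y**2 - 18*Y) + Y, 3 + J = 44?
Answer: -1622561194271/6464507244 ≈ -251.00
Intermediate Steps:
J = 41 (J = -3 + 44 = 41)
Z(Y) = Y**2 - 17*Y
s(F, G) = -8856 + 9*G (s(F, G) = -9*(41*(-17 + 41) - G) = -9*(41*24 - G) = -9*(984 - G) = -8856 + 9*G)
-326677/(-4479908) - 2173749/s(227, 1946) = -326677/(-4479908) - 2173749/(-8856 + 9*1946) = -326677*(-1/4479908) - 2173749/(-8856 + 17514) = 326677/4479908 - 2173749/8658 = 326677/4479908 - 2173749*1/8658 = 326677/4479908 - 724583/2886 = -1622561194271/6464507244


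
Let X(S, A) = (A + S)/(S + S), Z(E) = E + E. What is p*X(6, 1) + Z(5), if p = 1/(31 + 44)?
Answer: 9007/900 ≈ 10.008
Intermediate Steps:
Z(E) = 2*E
p = 1/75 ≈ 0.013333
X(S, A) = (A + S)/(2*S) (X(S, A) = (A + S)/((2*S)) = (A + S)*(1/(2*S)) = (A + S)/(2*S))
p*X(6, 1) + Z(5) = ((½)*(1 + 6)/6)/75 + 2*5 = ((½)*(⅙)*7)/75 + 10 = (1/75)*(7/12) + 10 = 7/900 + 10 = 9007/900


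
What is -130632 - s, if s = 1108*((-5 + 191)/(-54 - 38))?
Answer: -2953014/23 ≈ -1.2839e+5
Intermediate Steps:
s = -51522/23 (s = 1108*(186/(-92)) = 1108*(186*(-1/92)) = 1108*(-93/46) = -51522/23 ≈ -2240.1)
-130632 - s = -130632 - 1*(-51522/23) = -130632 + 51522/23 = -2953014/23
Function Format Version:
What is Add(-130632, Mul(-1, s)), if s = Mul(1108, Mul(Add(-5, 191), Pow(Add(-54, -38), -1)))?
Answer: Rational(-2953014, 23) ≈ -1.2839e+5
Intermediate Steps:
s = Rational(-51522, 23) (s = Mul(1108, Mul(186, Pow(-92, -1))) = Mul(1108, Mul(186, Rational(-1, 92))) = Mul(1108, Rational(-93, 46)) = Rational(-51522, 23) ≈ -2240.1)
Add(-130632, Mul(-1, s)) = Add(-130632, Mul(-1, Rational(-51522, 23))) = Add(-130632, Rational(51522, 23)) = Rational(-2953014, 23)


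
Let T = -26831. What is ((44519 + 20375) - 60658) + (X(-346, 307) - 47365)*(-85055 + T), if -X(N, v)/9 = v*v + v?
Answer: 100514918170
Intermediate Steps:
X(N, v) = -9*v - 9*v**2 (X(N, v) = -9*(v*v + v) = -9*(v**2 + v) = -9*(v + v**2) = -9*v - 9*v**2)
((44519 + 20375) - 60658) + (X(-346, 307) - 47365)*(-85055 + T) = ((44519 + 20375) - 60658) + (-9*307*(1 + 307) - 47365)*(-85055 - 26831) = (64894 - 60658) + (-9*307*308 - 47365)*(-111886) = 4236 + (-851004 - 47365)*(-111886) = 4236 - 898369*(-111886) = 4236 + 100514913934 = 100514918170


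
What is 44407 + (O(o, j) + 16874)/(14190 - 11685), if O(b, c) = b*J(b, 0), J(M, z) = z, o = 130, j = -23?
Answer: 111256409/2505 ≈ 44414.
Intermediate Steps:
O(b, c) = 0 (O(b, c) = b*0 = 0)
44407 + (O(o, j) + 16874)/(14190 - 11685) = 44407 + (0 + 16874)/(14190 - 11685) = 44407 + 16874/2505 = 111256409/2505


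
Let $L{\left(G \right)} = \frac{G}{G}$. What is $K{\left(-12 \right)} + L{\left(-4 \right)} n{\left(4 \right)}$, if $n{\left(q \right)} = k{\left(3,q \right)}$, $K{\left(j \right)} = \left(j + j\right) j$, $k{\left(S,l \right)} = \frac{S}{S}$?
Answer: $289$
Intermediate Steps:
$k{\left(S,l \right)} = 1$
$L{\left(G \right)} = 1$
$K{\left(j \right)} = 2 j^{2}$ ($K{\left(j \right)} = 2 j j = 2 j^{2}$)
$n{\left(q \right)} = 1$
$K{\left(-12 \right)} + L{\left(-4 \right)} n{\left(4 \right)} = 2 \left(-12\right)^{2} + 1 \cdot 1 = 2 \cdot 144 + 1 = 288 + 1 = 289$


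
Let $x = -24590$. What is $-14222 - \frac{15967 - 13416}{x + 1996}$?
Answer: $- \frac{321329317}{22594} \approx -14222.0$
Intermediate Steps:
$-14222 - \frac{15967 - 13416}{x + 1996} = -14222 - \frac{15967 - 13416}{-24590 + 1996} = -14222 - \frac{2551}{-22594} = -14222 - 2551 \left(- \frac{1}{22594}\right) = -14222 - - \frac{2551}{22594} = -14222 + \frac{2551}{22594} = - \frac{321329317}{22594}$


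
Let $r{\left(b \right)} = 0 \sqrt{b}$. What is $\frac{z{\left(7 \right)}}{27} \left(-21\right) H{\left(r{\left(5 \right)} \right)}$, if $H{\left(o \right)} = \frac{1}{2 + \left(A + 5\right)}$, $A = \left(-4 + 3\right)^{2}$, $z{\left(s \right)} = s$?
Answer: $- \frac{49}{72} \approx -0.68056$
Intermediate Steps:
$r{\left(b \right)} = 0$
$A = 1$ ($A = \left(-1\right)^{2} = 1$)
$H{\left(o \right)} = \frac{1}{8}$ ($H{\left(o \right)} = \frac{1}{2 + \left(1 + 5\right)} = \frac{1}{2 + 6} = \frac{1}{8}$)
$\frac{z{\left(7 \right)}}{27} \left(-21\right) H{\left(r{\left(5 \right)} \right)} = \frac{7}{27} \left(-21\right) \frac{1}{8} = \left(- \frac{49}{9}\right) \frac{1}{8} = - \frac{49}{72}$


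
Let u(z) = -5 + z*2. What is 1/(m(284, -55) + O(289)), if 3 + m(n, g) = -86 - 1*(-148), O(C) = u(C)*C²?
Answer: 1/47857592 ≈ 2.0895e-8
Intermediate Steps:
u(z) = -5 + 2*z
O(C) = C²*(-5 + 2*C) (O(C) = (-5 + 2*C)*C² = C²*(-5 + 2*C))
m(n, g) = 59 (m(n, g) = -3 + (-86 - 1*(-148)) = -3 + (-86 + 148) = -3 + 62 = 59)
1/(m(284, -55) + O(289)) = 1/(59 + 289²*(-5 + 2*289)) = 1/(59 + 83521*(-5 + 578)) = 1/(59 + 83521*573) = 1/(59 + 47857533) = 1/47857592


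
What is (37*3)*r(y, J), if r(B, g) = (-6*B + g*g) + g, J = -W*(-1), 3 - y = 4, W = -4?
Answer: 1998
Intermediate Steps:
y = -1 (y = 3 - 1*4 = 3 - 4 = -1)
J = -4 (J = -1*(-4)*(-1) = 4*(-1) = -4)
r(B, g) = g + g² - 6*B (r(B, g) = (-6*B + g²) + g = (g² - 6*B) + g = g + g² - 6*B)
(37*3)*r(y, J) = (37*3)*(-4 + (-4)² - 6*(-1)) = 111*(-4 + 16 + 6) = 111*18 = 1998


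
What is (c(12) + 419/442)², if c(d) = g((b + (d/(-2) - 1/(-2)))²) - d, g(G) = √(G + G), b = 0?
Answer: 35682747/195364 - 53735*√2/442 ≈ 10.718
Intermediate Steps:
g(G) = √2*√G (g(G) = √(2*G) = √2*√G)
c(d) = -d + √2*√((½ - d/2)²) (c(d) = √2*√((0 + (d/(-2) - 1/(-2)))²) - d = √2*√((0 + (d*(-½) - 1*(-½)))²) - d = √2*√((0 + (-d/2 + ½))²) - d = √2*√((0 + (½ - d/2))²) - d = √2*√((½ - d/2)²) - d = -d + √2*√((½ - d/2)²))
(c(12) + 419/442)² = ((-1*12 + √2*√((-1 + 12)²)/2) + 419/442)² = ((-12 + √2*√(11²)/2) + 419*(1/442))² = ((-12 + √2*√121/2) + 419/442)² = ((-12 + (½)*√2*11) + 419/442)² = ((-12 + 11*√2/2) + 419/442)² = (-4885/442 + 11*√2/2)²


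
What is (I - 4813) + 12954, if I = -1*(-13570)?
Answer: 21711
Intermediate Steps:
I = 13570
(I - 4813) + 12954 = (13570 - 4813) + 12954 = 8757 + 12954 = 21711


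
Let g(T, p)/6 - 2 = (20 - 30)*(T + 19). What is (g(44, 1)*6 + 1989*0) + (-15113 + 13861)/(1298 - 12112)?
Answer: -122240830/5407 ≈ -22608.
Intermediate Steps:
g(T, p) = -1128 - 60*T (g(T, p) = 12 + 6*((20 - 30)*(T + 19)) = 12 + 6*(-10*(19 + T)) = 12 + 6*(-190 - 10*T) = 12 + (-1140 - 60*T) = -1128 - 60*T)
(g(44, 1)*6 + 1989*0) + (-15113 + 13861)/(1298 - 12112) = ((-1128 - 60*44)*6 + 1989*0) + (-15113 + 13861)/(1298 - 12112) = ((-1128 - 2640)*6 + 0) - 1252/(-10814) = (-3768*6 + 0) - 1252*(-1/10814) = (-22608 + 0) + 626/5407 = -22608 + 626/5407 = -122240830/5407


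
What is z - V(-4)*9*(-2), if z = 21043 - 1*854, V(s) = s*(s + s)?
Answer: 20765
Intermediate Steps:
V(s) = 2*s² (V(s) = s*(2*s) = 2*s²)
z = 20189 (z = 21043 - 854 = 20189)
z - V(-4)*9*(-2) = 20189 - (2*(-4)²)*9*(-2) = 20189 - (2*16)*9*(-2) = 20189 - 32*9*(-2) = 20189 - 288*(-2) = 20189 - 1*(-576) = 20189 + 576 = 20765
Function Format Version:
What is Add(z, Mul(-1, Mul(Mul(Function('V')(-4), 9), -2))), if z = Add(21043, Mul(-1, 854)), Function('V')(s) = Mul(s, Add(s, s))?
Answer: 20765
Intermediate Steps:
Function('V')(s) = Mul(2, Pow(s, 2)) (Function('V')(s) = Mul(s, Mul(2, s)) = Mul(2, Pow(s, 2)))
z = 20189 (z = Add(21043, -854) = 20189)
Add(z, Mul(-1, Mul(Mul(Function('V')(-4), 9), -2))) = Add(20189, Mul(-1, Mul(Mul(Mul(2, Pow(-4, 2)), 9), -2))) = Add(20189, Mul(-1, Mul(Mul(Mul(2, 16), 9), -2))) = Add(20189, Mul(-1, Mul(Mul(32, 9), -2))) = Add(20189, Mul(-1, Mul(288, -2))) = Add(20189, Mul(-1, -576)) = Add(20189, 576) = 20765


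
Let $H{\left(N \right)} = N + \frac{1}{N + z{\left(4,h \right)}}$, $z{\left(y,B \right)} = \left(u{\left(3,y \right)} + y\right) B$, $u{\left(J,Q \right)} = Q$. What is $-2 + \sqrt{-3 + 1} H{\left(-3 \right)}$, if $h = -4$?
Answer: $-2 - \frac{106 i \sqrt{2}}{35} \approx -2.0 - 4.2831 i$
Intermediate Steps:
$z{\left(y,B \right)} = 2 B y$ ($z{\left(y,B \right)} = \left(y + y\right) B = 2 y B = 2 B y$)
$H{\left(N \right)} = N + \frac{1}{-32 + N}$ ($H{\left(N \right)} = N + \frac{1}{N + 2 \left(-4\right) 4} = N + \frac{1}{N - 32} = N + \frac{1}{-32 + N}$)
$-2 + \sqrt{-3 + 1} H{\left(-3 \right)} = -2 + \sqrt{-3 + 1} \frac{1 + \left(-3\right)^{2} - -96}{-32 - 3} = -2 + \sqrt{-2} \frac{1 + 9 + 96}{-35} = -2 + i \sqrt{2} \left(\left(- \frac{1}{35}\right) 106\right) = -2 + i \sqrt{2} \left(- \frac{106}{35}\right) = -2 - \frac{106 i \sqrt{2}}{35}$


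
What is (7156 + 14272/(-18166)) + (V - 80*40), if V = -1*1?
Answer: 35916129/9083 ≈ 3954.2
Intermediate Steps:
V = -1
(7156 + 14272/(-18166)) + (V - 80*40) = (7156 + 14272/(-18166)) + (-1 - 80*40) = (7156 + 14272*(-1/18166)) + (-1 - 3200) = (7156 - 7136/9083) - 3201 = 64990812/9083 - 3201 = 35916129/9083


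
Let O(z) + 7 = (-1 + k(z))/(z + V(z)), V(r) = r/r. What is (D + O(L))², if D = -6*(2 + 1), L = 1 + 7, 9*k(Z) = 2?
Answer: 4129024/6561 ≈ 629.33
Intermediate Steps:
V(r) = 1
k(Z) = 2/9 (k(Z) = (⅑)*2 = 2/9)
L = 8
O(z) = -7 - 7/(9*(1 + z)) (O(z) = -7 + (-1 + 2/9)/(z + 1) = -7 - 7/(9*(1 + z)))
D = -18 (D = -6*3 = -18)
(D + O(L))² = (-18 + 7*(-10 - 9*8)/(9*(1 + 8)))² = (-18 + (7/9)*(-10 - 72)/9)² = (-18 + (7/9)*(⅑)*(-82))² = (-18 - 574/81)² = (-2032/81)² = 4129024/6561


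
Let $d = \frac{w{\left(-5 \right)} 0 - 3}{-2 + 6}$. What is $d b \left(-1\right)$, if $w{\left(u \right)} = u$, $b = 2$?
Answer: $\frac{3}{2} \approx 1.5$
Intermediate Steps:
$d = - \frac{3}{4}$ ($d = \frac{\left(-5\right) 0 - 3}{-2 + 6} = \frac{0 - 3}{4} = \left(-3\right) \frac{1}{4} = - \frac{3}{4} \approx -0.75$)
$d b \left(-1\right) = \left(- \frac{3}{4}\right) 2 \left(-1\right) = \left(- \frac{3}{2}\right) \left(-1\right) = \frac{3}{2}$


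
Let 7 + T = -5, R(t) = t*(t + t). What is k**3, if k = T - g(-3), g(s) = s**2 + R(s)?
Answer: -59319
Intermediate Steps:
R(t) = 2*t**2 (R(t) = t*(2*t) = 2*t**2)
T = -12 (T = -7 - 5 = -12)
g(s) = 3*s**2 (g(s) = s**2 + 2*s**2 = 3*s**2)
k = -39 (k = -12 - 3*(-3)**2 = -12 - 3*9 = -12 - 1*27 = -12 - 27 = -39)
k**3 = (-39)**3 = -59319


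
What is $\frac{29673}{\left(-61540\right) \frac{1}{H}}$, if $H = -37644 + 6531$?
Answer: $\frac{923216049}{61540} \approx 15002.0$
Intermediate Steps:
$H = -31113$
$\frac{29673}{\left(-61540\right) \frac{1}{H}} = \frac{29673}{\left(-61540\right) \frac{1}{-31113}} = \frac{29673}{\left(-61540\right) \left(- \frac{1}{31113}\right)} = \frac{29673}{\frac{61540}{31113}} = 29673 \cdot \frac{31113}{61540} = \frac{923216049}{61540}$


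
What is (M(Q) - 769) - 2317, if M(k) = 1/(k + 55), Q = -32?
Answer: -70977/23 ≈ -3086.0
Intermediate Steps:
M(k) = 1/(55 + k)
(M(Q) - 769) - 2317 = (1/(55 - 32) - 769) - 2317 = (1/23 - 769) - 2317 = -17686/23 - 2317 = -70977/23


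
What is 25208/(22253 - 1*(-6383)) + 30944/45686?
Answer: 254720634/163533037 ≈ 1.5576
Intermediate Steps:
25208/(22253 - 1*(-6383)) + 30944/45686 = 25208/(22253 + 6383) + 30944*(1/45686) = 25208/28636 + 15472/22843 = 25208*(1/28636) + 15472/22843 = 6302/7159 + 15472/22843 = 254720634/163533037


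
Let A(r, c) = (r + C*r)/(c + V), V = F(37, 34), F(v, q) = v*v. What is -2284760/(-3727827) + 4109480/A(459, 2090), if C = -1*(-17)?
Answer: 981294981037940/570357531 ≈ 1.7205e+6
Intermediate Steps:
F(v, q) = v²
C = 17
V = 1369 (V = 37² = 1369)
A(r, c) = 18*r/(1369 + c) (A(r, c) = (r + 17*r)/(c + 1369) = (18*r)/(1369 + c) = 18*r/(1369 + c))
-2284760/(-3727827) + 4109480/A(459, 2090) = -2284760/(-3727827) + 4109480/((18*459/(1369 + 2090))) = -2284760*(-1/3727827) + 4109480/((18*459/3459)) = 2284760/3727827 + 4109480/((18*459*(1/3459))) = 2284760/3727827 + 4109480/(2754/1153) = 2284760/3727827 + 4109480*(1153/2754) = 2284760/3727827 + 2369115220/1377 = 981294981037940/570357531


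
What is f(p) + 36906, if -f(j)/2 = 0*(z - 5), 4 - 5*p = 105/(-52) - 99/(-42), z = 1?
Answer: 36906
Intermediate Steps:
p = 1333/1820 (p = 4/5 - (105/(-52) - 99/(-42))/5 = 4/5 - (105*(-1/52) - 99*(-1/42))/5 = 4/5 - (-105/52 + 33/14)/5 = 4/5 - 1/5*123/364 = 4/5 - 123/1820 = 1333/1820 ≈ 0.73242)
f(j) = 0 (f(j) = -0*(1 - 5) = -0*(-4) = -2*0 = 0)
f(p) + 36906 = 0 + 36906 = 36906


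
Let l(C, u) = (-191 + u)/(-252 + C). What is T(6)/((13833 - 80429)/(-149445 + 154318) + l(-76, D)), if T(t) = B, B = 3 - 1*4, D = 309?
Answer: 799172/11209251 ≈ 0.071296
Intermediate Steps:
l(C, u) = (-191 + u)/(-252 + C)
B = -1 (B = 3 - 4 = -1)
T(t) = -1
T(6)/((13833 - 80429)/(-149445 + 154318) + l(-76, D)) = -1/((13833 - 80429)/(-149445 + 154318) + (-191 + 309)/(-252 - 76)) = -1/(-66596/4873 + 118/(-328)) = -1/(-66596*1/4873 - 1/328*118) = -1/(-66596/4873 - 59/164) = -1/(-11209251/799172) = -1*(-799172/11209251) = 799172/11209251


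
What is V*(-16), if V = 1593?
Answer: -25488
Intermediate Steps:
V*(-16) = 1593*(-16) = -25488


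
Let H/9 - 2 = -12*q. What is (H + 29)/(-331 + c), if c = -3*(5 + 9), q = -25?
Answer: -2747/373 ≈ -7.3646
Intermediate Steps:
c = -42 (c = -3*14 = -42)
H = 2718 (H = 18 + 9*(-12*(-25)) = 18 + 9*300 = 18 + 2700 = 2718)
(H + 29)/(-331 + c) = (2718 + 29)/(-331 - 42) = 2747/(-373) = 2747*(-1/373) = -2747/373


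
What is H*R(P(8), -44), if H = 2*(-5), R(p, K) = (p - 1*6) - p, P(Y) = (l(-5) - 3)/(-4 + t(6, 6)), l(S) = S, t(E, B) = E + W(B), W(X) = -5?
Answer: 60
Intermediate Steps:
t(E, B) = -5 + E (t(E, B) = E - 5 = -5 + E)
P(Y) = 8/3 (P(Y) = (-5 - 3)/(-4 + (-5 + 6)) = -8/(-4 + 1) = -8/(-3) = -8*(-⅓) = 8/3)
R(p, K) = -6 (R(p, K) = (p - 6) - p = (-6 + p) - p = -6)
H = -10
H*R(P(8), -44) = -10*(-6) = 60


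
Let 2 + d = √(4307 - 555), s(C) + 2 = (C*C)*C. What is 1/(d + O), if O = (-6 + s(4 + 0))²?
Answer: 1567/4909102 - √938/4909102 ≈ 0.00031296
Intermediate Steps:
s(C) = -2 + C³ (s(C) = -2 + (C*C)*C = -2 + C²*C = -2 + C³)
O = 3136 (O = (-6 + (-2 + (4 + 0)³))² = (-6 + (-2 + 4³))² = (-6 + (-2 + 64))² = (-6 + 62)² = 56² = 3136)
d = -2 + 2*√938 (d = -2 + √(4307 - 555) = -2 + √3752 = -2 + 2*√938 ≈ 59.254)
1/(d + O) = 1/((-2 + 2*√938) + 3136) = 1/(3134 + 2*√938)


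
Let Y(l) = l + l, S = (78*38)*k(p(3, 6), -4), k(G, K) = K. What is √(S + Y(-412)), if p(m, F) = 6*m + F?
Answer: 2*I*√3170 ≈ 112.61*I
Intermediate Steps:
p(m, F) = F + 6*m
S = -11856 (S = (78*38)*(-4) = 2964*(-4) = -11856)
Y(l) = 2*l
√(S + Y(-412)) = √(-11856 + 2*(-412)) = √(-11856 - 824) = √(-12680) = 2*I*√3170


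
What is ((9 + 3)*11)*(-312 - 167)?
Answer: -63228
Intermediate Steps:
((9 + 3)*11)*(-312 - 167) = (12*11)*(-479) = 132*(-479) = -63228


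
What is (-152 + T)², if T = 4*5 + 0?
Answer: 17424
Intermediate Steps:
T = 20 (T = 20 + 0 = 20)
(-152 + T)² = (-152 + 20)² = (-132)² = 17424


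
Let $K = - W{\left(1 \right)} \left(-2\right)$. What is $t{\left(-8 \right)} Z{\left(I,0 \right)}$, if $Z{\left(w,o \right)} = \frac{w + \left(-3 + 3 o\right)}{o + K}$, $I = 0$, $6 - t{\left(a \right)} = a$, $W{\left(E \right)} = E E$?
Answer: $-21$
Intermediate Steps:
$W{\left(E \right)} = E^{2}$
$t{\left(a \right)} = 6 - a$
$K = 2$ ($K = - 1^{2} \left(-2\right) = \left(-1\right) 1 \left(-2\right) = \left(-1\right) \left(-2\right) = 2$)
$Z{\left(w,o \right)} = \frac{-3 + w + 3 o}{2 + o}$ ($Z{\left(w,o \right)} = \frac{w + \left(-3 + 3 o\right)}{o + 2} = \frac{-3 + w + 3 o}{2 + o}$)
$t{\left(-8 \right)} Z{\left(I,0 \right)} = \left(6 - -8\right) \frac{-3 + 0 + 3 \cdot 0}{2 + 0} = \left(6 + 8\right) \frac{-3 + 0 + 0}{2} = 14 \cdot \frac{1}{2} \left(-3\right) = 14 \left(- \frac{3}{2}\right) = -21$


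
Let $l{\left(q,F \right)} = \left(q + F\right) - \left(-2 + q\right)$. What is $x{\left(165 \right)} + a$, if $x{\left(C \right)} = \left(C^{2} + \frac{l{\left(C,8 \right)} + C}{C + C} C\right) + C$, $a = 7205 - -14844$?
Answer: $\frac{99053}{2} \approx 49527.0$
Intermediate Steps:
$a = 22049$ ($a = 7205 + 14844 = 22049$)
$l{\left(q,F \right)} = 2 + F$ ($l{\left(q,F \right)} = \left(F + q\right) - \left(-2 + q\right) = 2 + F$)
$x{\left(C \right)} = 5 + C^{2} + \frac{3 C}{2}$ ($x{\left(C \right)} = \left(C^{2} + \frac{\left(2 + 8\right) + C}{C + C} C\right) + C = \left(C^{2} + \frac{10 + C}{2 C} C\right) + C = \left(C^{2} + \left(5 + \frac{C}{2}\right)\right) + C = \left(5 + C^{2} + \frac{C}{2}\right) + C = 5 + C^{2} + \frac{3 C}{2}$)
$x{\left(165 \right)} + a = \left(5 + 165^{2} + \frac{3}{2} \cdot 165\right) + 22049 = \left(5 + 27225 + \frac{495}{2}\right) + 22049 = \frac{54955}{2} + 22049 = \frac{99053}{2}$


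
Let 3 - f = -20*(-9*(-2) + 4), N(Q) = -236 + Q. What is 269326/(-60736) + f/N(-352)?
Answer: -23158717/4464096 ≈ -5.1878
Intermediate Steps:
f = 443 (f = 3 - (-20)*(-9*(-2) + 4) = 3 - (-20)*(18 + 4) = 3 - (-20)*22 = 3 - 1*(-440) = 3 + 440 = 443)
269326/(-60736) + f/N(-352) = 269326/(-60736) + 443/(-236 - 352) = 269326*(-1/60736) + 443/(-588) = -134663/30368 + 443*(-1/588) = -134663/30368 - 443/588 = -23158717/4464096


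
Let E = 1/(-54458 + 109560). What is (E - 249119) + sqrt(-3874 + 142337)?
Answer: -13726955137/55102 + sqrt(138463) ≈ -2.4875e+5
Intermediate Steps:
E = 1/55102 ≈ 1.8148e-5
(E - 249119) + sqrt(-3874 + 142337) = (1/55102 - 249119) + sqrt(-3874 + 142337) = -13726955137/55102 + sqrt(138463)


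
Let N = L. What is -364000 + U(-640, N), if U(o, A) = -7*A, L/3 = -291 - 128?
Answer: -355201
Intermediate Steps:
L = -1257 (L = 3*(-291 - 128) = 3*(-419) = -1257)
N = -1257
-364000 + U(-640, N) = -364000 - 7*(-1257) = -364000 + 8799 = -355201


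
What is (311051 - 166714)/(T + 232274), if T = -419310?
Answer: -144337/187036 ≈ -0.77171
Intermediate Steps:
(311051 - 166714)/(T + 232274) = (311051 - 166714)/(-419310 + 232274) = 144337/(-187036) = 144337*(-1/187036) = -144337/187036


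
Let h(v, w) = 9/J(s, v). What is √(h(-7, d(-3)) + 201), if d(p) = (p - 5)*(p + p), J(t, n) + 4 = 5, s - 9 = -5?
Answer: √210 ≈ 14.491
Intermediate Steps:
s = 4 (s = 9 - 5 = 4)
J(t, n) = 1 (J(t, n) = -4 + 5 = 1)
d(p) = 2*p*(-5 + p) (d(p) = (-5 + p)*(2*p) = 2*p*(-5 + p))
h(v, w) = 9 (h(v, w) = 9/1 = 9*1 = 9)
√(h(-7, d(-3)) + 201) = √(9 + 201) = √210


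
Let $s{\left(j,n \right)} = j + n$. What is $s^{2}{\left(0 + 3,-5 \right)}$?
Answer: $4$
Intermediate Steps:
$s^{2}{\left(0 + 3,-5 \right)} = \left(\left(0 + 3\right) - 5\right)^{2} = \left(3 - 5\right)^{2} = \left(-2\right)^{2} = 4$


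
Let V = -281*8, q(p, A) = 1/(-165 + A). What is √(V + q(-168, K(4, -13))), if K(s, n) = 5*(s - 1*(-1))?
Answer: 561*I*√35/70 ≈ 47.413*I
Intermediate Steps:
K(s, n) = 5 + 5*s (K(s, n) = 5*(s + 1) = 5*(1 + s) = 5 + 5*s)
V = -2248
√(V + q(-168, K(4, -13))) = √(-2248 + 1/(-165 + (5 + 5*4))) = √(-2248 + 1/(-165 + (5 + 20))) = √(-2248 + 1/(-165 + 25)) = √(-2248 + 1/(-140)) = √(-2248 - 1/140) = √(-314721/140) = 561*I*√35/70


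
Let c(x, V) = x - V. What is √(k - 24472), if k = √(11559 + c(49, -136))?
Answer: 2*√(-6118 + √734) ≈ 156.09*I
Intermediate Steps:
k = 4*√734 (k = √(11559 + (49 - 1*(-136))) = √(11559 + (49 + 136)) = √(11559 + 185) = √11744 = 4*√734 ≈ 108.37)
√(k - 24472) = √(4*√734 - 24472) = √(-24472 + 4*√734)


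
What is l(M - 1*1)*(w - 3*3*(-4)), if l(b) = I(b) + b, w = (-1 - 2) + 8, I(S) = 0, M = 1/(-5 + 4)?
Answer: -82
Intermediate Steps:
M = -1 (M = 1/(-1) = -1)
w = 5 (w = -3 + 8 = 5)
l(b) = b (l(b) = 0 + b = b)
l(M - 1*1)*(w - 3*3*(-4)) = (-1 - 1*1)*(5 - 3*3*(-4)) = (-1 - 1)*(5 - 9*(-4)) = -2*(5 + 36) = -2*41 = -82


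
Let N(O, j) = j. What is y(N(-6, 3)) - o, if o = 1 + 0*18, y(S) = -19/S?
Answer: -22/3 ≈ -7.3333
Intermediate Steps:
o = 1 (o = 1 + 0 = 1)
y(N(-6, 3)) - o = -19/3 - 1*1 = -19*⅓ - 1 = -19/3 - 1 = -22/3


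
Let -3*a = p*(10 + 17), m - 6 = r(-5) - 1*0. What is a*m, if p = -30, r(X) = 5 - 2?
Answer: 2430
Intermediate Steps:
r(X) = 3
m = 9 (m = 6 + (3 - 1*0) = 6 + (3 + 0) = 6 + 3 = 9)
a = 270 (a = -(-10)*(10 + 17) = -(-10)*27 = -⅓*(-810) = 270)
a*m = 270*9 = 2430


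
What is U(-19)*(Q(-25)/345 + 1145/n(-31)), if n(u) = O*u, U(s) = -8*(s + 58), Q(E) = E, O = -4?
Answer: -2038010/713 ≈ -2858.4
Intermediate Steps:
U(s) = -464 - 8*s (U(s) = -8*(58 + s) = -464 - 8*s)
n(u) = -4*u
U(-19)*(Q(-25)/345 + 1145/n(-31)) = (-464 - 8*(-19))*(-25/345 + 1145/((-4*(-31)))) = (-464 + 152)*(-25*1/345 + 1145/124) = -312*(-5/69 + 1145*(1/124)) = -312*(-5/69 + 1145/124) = -312*78385/8556 = -2038010/713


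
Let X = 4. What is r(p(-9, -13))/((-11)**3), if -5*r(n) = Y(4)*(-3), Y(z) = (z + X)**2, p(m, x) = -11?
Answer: -192/6655 ≈ -0.028850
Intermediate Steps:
Y(z) = (4 + z)**2 (Y(z) = (z + 4)**2 = (4 + z)**2)
r(n) = 192/5 (r(n) = -(4 + 4)**2*(-3)/5 = -8**2*(-3)/5 = -64*(-3)/5 = -1/5*(-192) = 192/5)
r(p(-9, -13))/((-11)**3) = 192/(5*((-11)**3)) = (192/5)/(-1331) = (192/5)*(-1/1331) = -192/6655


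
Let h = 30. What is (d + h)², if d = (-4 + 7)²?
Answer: 1521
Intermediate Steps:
d = 9 (d = 3² = 9)
(d + h)² = (9 + 30)² = 39² = 1521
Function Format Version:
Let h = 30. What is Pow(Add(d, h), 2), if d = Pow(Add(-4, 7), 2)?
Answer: 1521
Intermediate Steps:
d = 9 (d = Pow(3, 2) = 9)
Pow(Add(d, h), 2) = Pow(Add(9, 30), 2) = Pow(39, 2) = 1521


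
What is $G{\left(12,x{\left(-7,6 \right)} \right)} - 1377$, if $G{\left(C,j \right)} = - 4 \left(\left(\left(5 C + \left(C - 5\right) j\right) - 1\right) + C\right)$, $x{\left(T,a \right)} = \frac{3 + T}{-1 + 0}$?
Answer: $-1773$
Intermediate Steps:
$x{\left(T,a \right)} = -3 - T$ ($x{\left(T,a \right)} = \frac{3 + T}{-1} = \left(3 + T\right) \left(-1\right) = -3 - T$)
$G{\left(C,j \right)} = 4 - 24 C - 4 j \left(-5 + C\right)$ ($G{\left(C,j \right)} = - 4 \left(\left(\left(5 C + \left(-5 + C\right) j\right) - 1\right) + C\right) = - 4 \left(\left(\left(5 C + j \left(-5 + C\right)\right) - 1\right) + C\right) = - 4 \left(\left(-1 + 5 C + j \left(-5 + C\right)\right) + C\right) = - 4 \left(-1 + 6 C + j \left(-5 + C\right)\right) = 4 - 24 C - 4 j \left(-5 + C\right)$)
$G{\left(12,x{\left(-7,6 \right)} \right)} - 1377 = \left(4 - 288 + 20 \left(-3 - -7\right) - 48 \left(-3 - -7\right)\right) - 1377 = \left(4 - 288 + 20 \left(-3 + 7\right) - 48 \left(-3 + 7\right)\right) - 1377 = \left(4 - 288 + 20 \cdot 4 - 48 \cdot 4\right) - 1377 = \left(4 - 288 + 80 - 192\right) - 1377 = -396 - 1377 = -1773$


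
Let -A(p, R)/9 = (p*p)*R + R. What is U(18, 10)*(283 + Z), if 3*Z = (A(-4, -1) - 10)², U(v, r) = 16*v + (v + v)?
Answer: 2300184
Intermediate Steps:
U(v, r) = 18*v (U(v, r) = 16*v + 2*v = 18*v)
A(p, R) = -9*R - 9*R*p² (A(p, R) = -9*((p*p)*R + R) = -9*(p²*R + R) = -9*(R*p² + R) = -9*(R + R*p²) = -9*R - 9*R*p²)
Z = 20449/3 (Z = (-9*(-1)*(1 + (-4)²) - 10)²/3 = (-9*(-1)*(1 + 16) - 10)²/3 = (-9*(-1)*17 - 10)²/3 = (153 - 10)²/3 = (⅓)*143² = (⅓)*20449 = 20449/3 ≈ 6816.3)
U(18, 10)*(283 + Z) = (18*18)*(283 + 20449/3) = 324*(21298/3) = 2300184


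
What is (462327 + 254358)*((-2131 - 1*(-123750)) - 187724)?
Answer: -47376461925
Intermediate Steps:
(462327 + 254358)*((-2131 - 1*(-123750)) - 187724) = 716685*((-2131 + 123750) - 187724) = 716685*(121619 - 187724) = 716685*(-66105) = -47376461925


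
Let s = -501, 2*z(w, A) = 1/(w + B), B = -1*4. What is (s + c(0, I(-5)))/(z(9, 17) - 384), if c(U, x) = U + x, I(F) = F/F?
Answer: 5000/3839 ≈ 1.3024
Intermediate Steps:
B = -4
I(F) = 1
z(w, A) = 1/(2*(-4 + w)) (z(w, A) = 1/(2*(w - 4)) = 1/(2*(-4 + w)))
(s + c(0, I(-5)))/(z(9, 17) - 384) = (-501 + (0 + 1))/(1/(2*(-4 + 9)) - 384) = (-501 + 1)/((½)/5 - 384) = -500/((½)*(⅕) - 384) = -500/(⅒ - 384) = -500/(-3839/10) = -500*(-10/3839) = 5000/3839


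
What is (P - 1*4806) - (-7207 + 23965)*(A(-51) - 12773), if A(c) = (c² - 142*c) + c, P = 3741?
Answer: 49954533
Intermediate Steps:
A(c) = c² - 141*c
(P - 1*4806) - (-7207 + 23965)*(A(-51) - 12773) = (3741 - 1*4806) - (-7207 + 23965)*(-51*(-141 - 51) - 12773) = (3741 - 4806) - 16758*(-51*(-192) - 12773) = -1065 - 16758*(9792 - 12773) = -1065 - 16758*(-2981) = -1065 - 1*(-49955598) = -1065 + 49955598 = 49954533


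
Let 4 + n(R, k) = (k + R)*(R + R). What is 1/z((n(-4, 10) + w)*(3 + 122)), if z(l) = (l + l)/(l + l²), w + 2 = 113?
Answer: 3688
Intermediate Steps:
w = 111 (w = -2 + 113 = 111)
n(R, k) = -4 + 2*R*(R + k) (n(R, k) = -4 + (k + R)*(R + R) = -4 + (R + k)*(2*R) = -4 + 2*R*(R + k))
z(l) = 2*l/(l + l²) (z(l) = (2*l)/(l + l²) = 2*l/(l + l²))
1/z((n(-4, 10) + w)*(3 + 122)) = 1/(2/(1 + ((-4 + 2*(-4)² + 2*(-4)*10) + 111)*(3 + 122))) = 1/(2/(1 + ((-4 + 2*16 - 80) + 111)*125)) = 1/(2/(1 + ((-4 + 32 - 80) + 111)*125)) = 1/(2/(1 + (-52 + 111)*125)) = 1/(2/(1 + 59*125)) = 1/(2/(1 + 7375)) = 1/(2/7376) = 1/(2*(1/7376)) = 1/(1/3688) = 3688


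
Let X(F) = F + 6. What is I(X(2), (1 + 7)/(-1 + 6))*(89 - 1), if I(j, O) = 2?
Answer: 176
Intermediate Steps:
X(F) = 6 + F
I(X(2), (1 + 7)/(-1 + 6))*(89 - 1) = 2*(89 - 1) = 2*88 = 176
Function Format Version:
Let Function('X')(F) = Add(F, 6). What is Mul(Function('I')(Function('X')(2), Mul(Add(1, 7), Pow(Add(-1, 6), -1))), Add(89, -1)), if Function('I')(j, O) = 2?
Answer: 176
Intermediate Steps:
Function('X')(F) = Add(6, F)
Mul(Function('I')(Function('X')(2), Mul(Add(1, 7), Pow(Add(-1, 6), -1))), Add(89, -1)) = Mul(2, Add(89, -1)) = Mul(2, 88) = 176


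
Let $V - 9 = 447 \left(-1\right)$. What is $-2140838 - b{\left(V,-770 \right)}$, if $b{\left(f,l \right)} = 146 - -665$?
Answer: $-2141649$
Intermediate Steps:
$V = -438$ ($V = 9 + 447 \left(-1\right) = 9 - 447 = -438$)
$b{\left(f,l \right)} = 811$ ($b{\left(f,l \right)} = 146 + 665 = 811$)
$-2140838 - b{\left(V,-770 \right)} = -2140838 - 811 = -2141649$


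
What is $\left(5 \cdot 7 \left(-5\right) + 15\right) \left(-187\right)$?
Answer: $29920$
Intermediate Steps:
$\left(5 \cdot 7 \left(-5\right) + 15\right) \left(-187\right) = \left(35 \left(-5\right) + 15\right) \left(-187\right) = \left(-175 + 15\right) \left(-187\right) = \left(-160\right) \left(-187\right) = 29920$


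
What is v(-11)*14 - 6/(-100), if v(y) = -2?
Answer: -1397/50 ≈ -27.940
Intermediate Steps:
v(-11)*14 - 6/(-100) = -2*14 - 6/(-100) = -28 - 6*(-1/100) = -28 + 3/50 = -1397/50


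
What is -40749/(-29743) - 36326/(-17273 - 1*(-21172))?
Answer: -131651981/16566851 ≈ -7.9467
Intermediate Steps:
-40749/(-29743) - 36326/(-17273 - 1*(-21172)) = -40749*(-1/29743) - 36326/(-17273 + 21172) = 40749/29743 - 36326/3899 = -131651981/16566851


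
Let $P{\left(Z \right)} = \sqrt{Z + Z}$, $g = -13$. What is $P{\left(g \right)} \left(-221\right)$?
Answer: $- 221 i \sqrt{26} \approx - 1126.9 i$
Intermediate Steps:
$P{\left(Z \right)} = \sqrt{2} \sqrt{Z}$ ($P{\left(Z \right)} = \sqrt{2 Z} = \sqrt{2} \sqrt{Z}$)
$P{\left(g \right)} \left(-221\right) = \sqrt{2} \sqrt{-13} \left(-221\right) = \sqrt{2} i \sqrt{13} \left(-221\right) = i \sqrt{26} \left(-221\right) = - 221 i \sqrt{26}$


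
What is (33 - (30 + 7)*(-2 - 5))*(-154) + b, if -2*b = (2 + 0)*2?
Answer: -44970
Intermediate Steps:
b = -2 (b = -(2 + 0)*2/2 = -2 ≈ -2.0000)
(33 - (30 + 7)*(-2 - 5))*(-154) + b = (33 - (30 + 7)*(-2 - 5))*(-154) - 2 = (33 - 37*(-7))*(-154) - 2 = (33 - 1*(-259))*(-154) - 2 = (33 + 259)*(-154) - 2 = 292*(-154) - 2 = -44968 - 2 = -44970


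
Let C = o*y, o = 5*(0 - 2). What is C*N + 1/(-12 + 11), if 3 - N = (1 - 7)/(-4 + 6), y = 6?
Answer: -361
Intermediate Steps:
o = -10 (o = 5*(-2) = -10)
N = 6 (N = 3 - (1 - 7)/(-4 + 6) = 3 - (-6)/2 = 3 - 1*(-3) = 3 + 3 = 6)
C = -60 (C = -10*6 = -60)
C*N + 1/(-12 + 11) = -60*6 + 1/(-12 + 11) = -360 + 1/(-1) = -360 - 1 = -361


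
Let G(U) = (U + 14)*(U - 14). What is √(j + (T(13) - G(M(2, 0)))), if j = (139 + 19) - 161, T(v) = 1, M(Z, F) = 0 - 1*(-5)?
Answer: 13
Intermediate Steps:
M(Z, F) = 5 (M(Z, F) = 0 + 5 = 5)
G(U) = (-14 + U)*(14 + U) (G(U) = (14 + U)*(-14 + U) = (-14 + U)*(14 + U))
j = -3 (j = 158 - 161 = -3)
√(j + (T(13) - G(M(2, 0)))) = √(-3 + (1 - (-196 + 5²))) = √(-3 + (1 - (-196 + 25))) = √(-3 + (1 - 1*(-171))) = √(-3 + (1 + 171)) = √(-3 + 172) = √169 = 13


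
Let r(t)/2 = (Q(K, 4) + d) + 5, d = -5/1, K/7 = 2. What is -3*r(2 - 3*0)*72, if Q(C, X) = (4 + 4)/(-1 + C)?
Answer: -3456/13 ≈ -265.85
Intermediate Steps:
K = 14 (K = 7*2 = 14)
d = -5 (d = -5*1 = -5)
Q(C, X) = 8/(-1 + C)
r(t) = 16/13 (r(t) = 2*((8/(-1 + 14) - 5) + 5) = 2*((8/13 - 5) + 5) = 2*(-57/13 + 5) = 2*(8/13) = 16/13)
-3*r(2 - 3*0)*72 = -3*16/13*72 = -48/13*72 = -3456/13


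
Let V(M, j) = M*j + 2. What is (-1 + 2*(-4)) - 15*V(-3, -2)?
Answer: -129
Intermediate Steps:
V(M, j) = 2 + M*j
(-1 + 2*(-4)) - 15*V(-3, -2) = (-1 + 2*(-4)) - 15*(2 - 3*(-2)) = (-1 - 8) - 15*(2 + 6) = -9 - 15*8 = -9 - 120 = -129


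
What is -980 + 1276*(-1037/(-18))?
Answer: 652786/9 ≈ 72532.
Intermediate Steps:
-980 + 1276*(-1037/(-18)) = -980 + 1276*(-1037*(-1)/18) = -980 + 1276*(-61*(-17/18)) = -980 + 1276*(1037/18) = -980 + 661606/9 = 652786/9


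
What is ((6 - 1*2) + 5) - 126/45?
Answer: 31/5 ≈ 6.2000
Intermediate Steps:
((6 - 1*2) + 5) - 126/45 = ((6 - 2) + 5) - 126/45 = (4 + 5) - 3*14/15 = 9 - 14/5 = 31/5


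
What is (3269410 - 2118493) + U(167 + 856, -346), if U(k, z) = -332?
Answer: 1150585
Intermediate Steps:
(3269410 - 2118493) + U(167 + 856, -346) = (3269410 - 2118493) - 332 = 1150917 - 332 = 1150585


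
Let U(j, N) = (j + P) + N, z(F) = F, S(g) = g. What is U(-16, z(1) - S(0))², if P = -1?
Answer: 256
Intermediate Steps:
U(j, N) = -1 + N + j (U(j, N) = (j - 1) + N = (-1 + j) + N = -1 + N + j)
U(-16, z(1) - S(0))² = (-1 + (1 - 1*0) - 16)² = (-1 + (1 + 0) - 16)² = (-1 + 1 - 16)² = (-16)² = 256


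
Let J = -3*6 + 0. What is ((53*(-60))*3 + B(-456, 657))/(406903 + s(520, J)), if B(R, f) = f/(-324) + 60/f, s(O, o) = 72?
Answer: -25076209/1069530300 ≈ -0.023446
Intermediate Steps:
J = -18 (J = -18 + 0 = -18)
B(R, f) = 60/f - f/324 (B(R, f) = f*(-1/324) + 60/f = -f/324 + 60/f = 60/f - f/324)
((53*(-60))*3 + B(-456, 657))/(406903 + s(520, J)) = ((53*(-60))*3 + (60/657 - 1/324*657))/(406903 + 72) = (-3180*3 + (60*(1/657) - 73/36))/406975 = (-9540 + (20/219 - 73/36))*(1/406975) = (-9540 - 5089/2628)*(1/406975) = -25076209/2628*1/406975 = -25076209/1069530300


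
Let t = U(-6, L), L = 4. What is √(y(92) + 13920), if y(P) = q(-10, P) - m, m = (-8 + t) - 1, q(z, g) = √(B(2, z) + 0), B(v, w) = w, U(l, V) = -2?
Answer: √(13931 + I*√10) ≈ 118.03 + 0.013*I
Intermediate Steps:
t = -2
q(z, g) = √z (q(z, g) = √(z + 0) = √z)
m = -11 (m = (-8 - 2) - 1 = -10 - 1 = -11)
y(P) = 11 + I*√10 (y(P) = √(-10) - 1*(-11) = I*√10 + 11 = 11 + I*√10)
√(y(92) + 13920) = √((11 + I*√10) + 13920) = √(13931 + I*√10)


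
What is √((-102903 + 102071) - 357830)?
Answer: 23*I*√678 ≈ 598.88*I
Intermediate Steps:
√((-102903 + 102071) - 357830) = √(-832 - 357830) = √(-358662) = 23*I*√678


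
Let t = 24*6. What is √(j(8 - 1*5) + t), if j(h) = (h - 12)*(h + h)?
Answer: 3*√10 ≈ 9.4868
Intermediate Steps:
j(h) = 2*h*(-12 + h) (j(h) = (-12 + h)*(2*h) = 2*h*(-12 + h))
t = 144
√(j(8 - 1*5) + t) = √(2*(8 - 1*5)*(-12 + (8 - 1*5)) + 144) = √(2*(8 - 5)*(-12 + (8 - 5)) + 144) = √(2*3*(-12 + 3) + 144) = √(2*3*(-9) + 144) = √(-54 + 144) = √90 = 3*√10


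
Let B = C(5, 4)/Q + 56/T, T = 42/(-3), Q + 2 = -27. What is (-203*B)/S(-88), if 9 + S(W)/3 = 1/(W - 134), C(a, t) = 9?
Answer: -64750/1999 ≈ -32.391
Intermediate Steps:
Q = -29 (Q = -2 - 27 = -29)
T = -14 (T = 42*(-⅓) = -14)
S(W) = -27 + 3/(-134 + W) (S(W) = -27 + 3/(W - 134) = -27 + 3/(-134 + W))
B = -125/29 (B = 9/(-29) + 56/(-14) = 9*(-1/29) + 56*(-1/14) = -9/29 - 4 = -125/29 ≈ -4.3103)
(-203*B)/S(-88) = (-203*(-125/29))/((3*(1207 - 9*(-88))/(-134 - 88))) = 875/((3*(1207 + 792)/(-222))) = 875/((3*(-1/222)*1999)) = 875/(-1999/74) = 875*(-74/1999) = -64750/1999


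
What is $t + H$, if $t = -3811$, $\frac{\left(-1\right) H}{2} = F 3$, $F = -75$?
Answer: $-3361$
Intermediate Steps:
$H = 450$ ($H = - 2 \left(\left(-75\right) 3\right) = \left(-2\right) \left(-225\right) = 450$)
$t + H = -3811 + 450 = -3361$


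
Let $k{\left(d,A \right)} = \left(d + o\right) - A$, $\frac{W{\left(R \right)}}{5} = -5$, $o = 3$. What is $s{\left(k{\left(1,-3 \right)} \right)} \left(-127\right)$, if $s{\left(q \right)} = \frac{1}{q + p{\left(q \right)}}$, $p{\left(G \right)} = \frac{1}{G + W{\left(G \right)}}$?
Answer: $- \frac{2286}{125} \approx -18.288$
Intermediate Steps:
$W{\left(R \right)} = -25$ ($W{\left(R \right)} = 5 \left(-5\right) = -25$)
$p{\left(G \right)} = \frac{1}{-25 + G}$ ($p{\left(G \right)} = \frac{1}{G - 25} = \frac{1}{-25 + G}$)
$k{\left(d,A \right)} = 3 + d - A$ ($k{\left(d,A \right)} = \left(d + 3\right) - A = \left(3 + d\right) - A = 3 + d - A$)
$s{\left(q \right)} = \frac{1}{q + \frac{1}{-25 + q}}$
$s{\left(k{\left(1,-3 \right)} \right)} \left(-127\right) = \frac{-25 + \left(3 + 1 - -3\right)}{1 + \left(3 + 1 - -3\right) \left(-25 + \left(3 + 1 - -3\right)\right)} \left(-127\right) = \frac{-25 + \left(3 + 1 + 3\right)}{1 + \left(3 + 1 + 3\right) \left(-25 + \left(3 + 1 + 3\right)\right)} \left(-127\right) = \frac{-25 + 7}{1 + 7 \left(-25 + 7\right)} \left(-127\right) = \frac{1}{1 + 7 \left(-18\right)} \left(-18\right) \left(-127\right) = \frac{1}{1 - 126} \left(-18\right) \left(-127\right) = \frac{1}{-125} \left(-18\right) \left(-127\right) = \left(- \frac{1}{125}\right) \left(-18\right) \left(-127\right) = \frac{18}{125} \left(-127\right) = - \frac{2286}{125}$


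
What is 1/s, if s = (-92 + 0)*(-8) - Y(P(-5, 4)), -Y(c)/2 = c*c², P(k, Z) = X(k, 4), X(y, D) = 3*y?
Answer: -1/6014 ≈ -0.00016628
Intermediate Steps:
P(k, Z) = 3*k
Y(c) = -2*c³ (Y(c) = -2*c*c² = -2*c³)
s = -6014 (s = (-92 + 0)*(-8) - (-2)*(3*(-5))³ = -92*(-8) - (-2)*(-15)³ = 736 - (-2)*(-3375) = 736 - 1*6750 = 736 - 6750 = -6014)
1/s = 1/(-6014) = -1/6014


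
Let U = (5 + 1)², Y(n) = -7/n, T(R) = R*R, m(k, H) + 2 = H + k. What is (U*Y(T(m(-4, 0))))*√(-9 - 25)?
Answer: -7*I*√34 ≈ -40.817*I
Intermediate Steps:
m(k, H) = -2 + H + k (m(k, H) = -2 + (H + k) = -2 + H + k)
T(R) = R²
U = 36 (U = 6² = 36)
(U*Y(T(m(-4, 0))))*√(-9 - 25) = (36*(-7/(-2 + 0 - 4)²))*√(-9 - 25) = (36*(-7/((-6)²)))*√(-34) = (36*(-7/36))*(I*√34) = -7*I*√34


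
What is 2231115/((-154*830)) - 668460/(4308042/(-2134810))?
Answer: 6079800459966839/18355130948 ≈ 3.3123e+5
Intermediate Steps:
2231115/((-154*830)) - 668460/(4308042/(-2134810)) = 2231115/(-127820) - 668460/(4308042*(-1/2134810)) = 2231115*(-1/127820) - 668460/(-2154021/1067405) = -446223/25564 - 668460*(-1067405/2154021) = -446223/25564 + 237839182100/718007 = 6079800459966839/18355130948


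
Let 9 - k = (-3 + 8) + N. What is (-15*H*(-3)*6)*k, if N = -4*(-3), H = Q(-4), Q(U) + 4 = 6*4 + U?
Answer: -34560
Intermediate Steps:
Q(U) = 20 + U (Q(U) = -4 + (6*4 + U) = -4 + (24 + U) = 20 + U)
H = 16 (H = 20 - 4 = 16)
N = 12
k = -8 (k = 9 - ((-3 + 8) + 12) = 9 - (5 + 12) = 9 - 1*17 = 9 - 17 = -8)
(-15*H*(-3)*6)*k = -15*16*(-3)*6*(-8) = -(-720)*6*(-8) = -15*(-288)*(-8) = 4320*(-8) = -34560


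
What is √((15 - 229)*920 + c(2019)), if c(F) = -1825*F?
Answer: I*√3881555 ≈ 1970.2*I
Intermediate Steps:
√((15 - 229)*920 + c(2019)) = √((15 - 229)*920 - 1825*2019) = √(-214*920 - 3684675) = √(-196880 - 3684675) = √(-3881555) = I*√3881555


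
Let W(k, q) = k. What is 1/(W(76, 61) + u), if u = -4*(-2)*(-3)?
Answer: 1/52 ≈ 0.019231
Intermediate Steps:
u = -24 (u = 8*(-3) = -24)
1/(W(76, 61) + u) = 1/(76 - 24) = 1/52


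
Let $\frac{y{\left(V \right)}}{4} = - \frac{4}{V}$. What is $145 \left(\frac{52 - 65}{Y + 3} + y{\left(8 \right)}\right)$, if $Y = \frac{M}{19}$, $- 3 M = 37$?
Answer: $- \frac{146305}{134} \approx -1091.8$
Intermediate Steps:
$M = - \frac{37}{3}$ ($M = \left(- \frac{1}{3}\right) 37 = - \frac{37}{3} \approx -12.333$)
$y{\left(V \right)} = - \frac{16}{V}$ ($y{\left(V \right)} = 4 \left(- \frac{4}{V}\right) = - \frac{16}{V}$)
$Y = - \frac{37}{57}$ ($Y = - \frac{37}{3 \cdot 19} = \left(- \frac{37}{3}\right) \frac{1}{19} = - \frac{37}{57} \approx -0.64912$)
$145 \left(\frac{52 - 65}{Y + 3} + y{\left(8 \right)}\right) = 145 \left(\frac{52 - 65}{- \frac{37}{57} + 3} - \frac{16}{8}\right) = 145 \left(- \frac{13}{\frac{134}{57}} - 2\right) = 145 \left(\left(-13\right) \frac{57}{134} - 2\right) = 145 \left(- \frac{741}{134} - 2\right) = 145 \left(- \frac{1009}{134}\right) = - \frac{146305}{134}$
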